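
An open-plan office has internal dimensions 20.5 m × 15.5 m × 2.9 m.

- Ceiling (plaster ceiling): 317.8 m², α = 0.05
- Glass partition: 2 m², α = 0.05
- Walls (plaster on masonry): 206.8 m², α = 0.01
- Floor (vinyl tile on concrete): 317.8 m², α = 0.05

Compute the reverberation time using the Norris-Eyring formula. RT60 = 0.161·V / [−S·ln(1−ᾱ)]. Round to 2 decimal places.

4.28 s

S = Σ Sᵢ = 844.4 m².
Σ(Sᵢαᵢ) = 317.8×0.05 + 2×0.05 + 206.8×0.01 + 317.8×0.05 = 33.948.
Mean coefficient ᾱ = A/S = 0.0402.
Eyring denominator: −S ln(1−ᾱ) = 34.646.
V = 20.5 × 15.5 × 2.9 = 921.475 m³.
RT60 = 0.161 × 921.475 / 34.646 = 4.28 s.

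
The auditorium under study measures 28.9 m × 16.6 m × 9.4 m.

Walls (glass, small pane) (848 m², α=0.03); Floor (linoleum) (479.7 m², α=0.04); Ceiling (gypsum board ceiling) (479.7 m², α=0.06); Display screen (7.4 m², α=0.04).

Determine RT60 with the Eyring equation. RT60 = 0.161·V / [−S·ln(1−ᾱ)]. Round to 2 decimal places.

S = Σ Sᵢ = 1814.8 m².
Absorption A = 848·0.03 + 479.7·0.04 + 479.7·0.06 + 7.4·0.04 = 73.706 sabins.
ᾱ = 73.706 / 1814.8 = 0.0406.
−S·ln(1−ᾱ) = −1814.8 × ln(1 − 0.0406) = 75.218.
V = 28.9 × 16.6 × 9.4 = 4509.556 m³.
T = 0.161·V/[−S·ln(1−ᾱ)] = 0.161·4509.556/75.218 = 9.65 s.

9.65 seconds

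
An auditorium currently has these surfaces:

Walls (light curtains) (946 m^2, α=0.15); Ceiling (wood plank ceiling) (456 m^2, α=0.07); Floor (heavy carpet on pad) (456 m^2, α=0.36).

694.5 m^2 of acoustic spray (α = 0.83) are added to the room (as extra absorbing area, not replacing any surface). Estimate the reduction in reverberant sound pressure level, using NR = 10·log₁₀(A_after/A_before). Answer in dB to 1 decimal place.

Equivalent absorption area: A_before = 946·0.15 + 456·0.07 + 456·0.36 = 337.980 m^2.
Treatment contributes 694.5·0.83 = 576.435 sabins.
A_after = 337.980 + 576.435 = 914.415 sabins.
NR = 10·log₁₀(914.415/337.980) = 4.3 dB.

4.3 dB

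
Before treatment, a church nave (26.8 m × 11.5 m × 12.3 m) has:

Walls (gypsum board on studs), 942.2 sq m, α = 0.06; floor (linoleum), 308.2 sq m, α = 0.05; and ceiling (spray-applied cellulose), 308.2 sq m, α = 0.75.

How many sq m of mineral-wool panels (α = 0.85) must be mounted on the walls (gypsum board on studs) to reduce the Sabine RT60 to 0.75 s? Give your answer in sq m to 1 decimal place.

A₁ = Σ Sᵢαᵢ = 942.2×0.06 + 308.2×0.05 + 308.2×0.75 = 303.092 sabins.
Required A₂ = 0.161·3790.86/0.75 = 813.771 sabins.
ΔA needed = 813.771 − 303.092 = 510.679 sabins.
Net gain per sq m: Δα = 0.85 − 0.06 = 0.79.
Area = ΔA/Δα = 510.679/0.79 = 646.4 sq m.

646.4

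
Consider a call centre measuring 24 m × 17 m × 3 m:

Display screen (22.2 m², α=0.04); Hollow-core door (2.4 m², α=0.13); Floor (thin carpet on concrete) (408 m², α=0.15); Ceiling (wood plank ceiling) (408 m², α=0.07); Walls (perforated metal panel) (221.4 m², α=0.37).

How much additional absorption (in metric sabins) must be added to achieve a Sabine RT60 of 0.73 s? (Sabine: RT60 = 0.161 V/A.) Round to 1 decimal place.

Equivalent absorption area: A₁ = 22.2*0.04 + 2.4*0.13 + 408*0.15 + 408*0.07 + 221.4*0.37 = 172.878 m².
Target A₂ = 0.161·1224/0.73 = 269.951 sabins (V = 1224 m³).
ΔA = A₂ − A₁ = 269.951 − 172.878 = 97.1 sabins.

97.1 sabins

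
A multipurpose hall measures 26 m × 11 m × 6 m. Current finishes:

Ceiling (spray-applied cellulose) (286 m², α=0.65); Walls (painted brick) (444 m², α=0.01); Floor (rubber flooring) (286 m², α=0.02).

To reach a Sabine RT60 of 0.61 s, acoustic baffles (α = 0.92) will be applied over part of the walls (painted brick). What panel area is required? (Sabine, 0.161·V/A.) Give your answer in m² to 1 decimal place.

282.3

Equivalent absorption area: A₁ = 286×0.65 + 444×0.01 + 286×0.02 = 196.060 m².
Required A₂ = 0.161·1716/0.61 = 452.911 sabins.
ΔA needed = 452.911 − 196.060 = 256.851 sabins.
Net gain per m²: Δα = 0.92 − 0.01 = 0.91.
Panel area = 256.851 / 0.91 = 282.3 m².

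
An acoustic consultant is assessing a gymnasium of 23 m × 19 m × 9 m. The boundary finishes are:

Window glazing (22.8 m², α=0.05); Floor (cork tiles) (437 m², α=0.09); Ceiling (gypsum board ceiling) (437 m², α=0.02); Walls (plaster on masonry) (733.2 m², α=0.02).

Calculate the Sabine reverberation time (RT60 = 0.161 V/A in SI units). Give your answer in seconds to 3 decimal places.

Equivalent absorption area: A = 22.8·0.05 + 437·0.09 + 437·0.02 + 733.2·0.02 = 63.874 m².
V = 23·19·9 = 3933 m³.
T = 0.161 V/A = 0.161·3933/63.874 = 9.913 s.

9.913 sec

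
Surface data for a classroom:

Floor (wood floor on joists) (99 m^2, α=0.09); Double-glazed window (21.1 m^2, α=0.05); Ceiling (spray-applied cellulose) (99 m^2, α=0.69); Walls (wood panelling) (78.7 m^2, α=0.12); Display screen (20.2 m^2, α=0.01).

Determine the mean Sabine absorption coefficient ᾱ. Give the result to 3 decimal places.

0.276

S = Σ Sᵢ = 99 + 21.1 + 99 + 78.7 + 20.2 = 318.0 m^2.
Σ(Sᵢαᵢ) = 99·0.09 + 21.1·0.05 + 99·0.69 + 78.7·0.12 + 20.2·0.01 = 87.921.
ᾱ = 87.921 / 318.0 = 0.276.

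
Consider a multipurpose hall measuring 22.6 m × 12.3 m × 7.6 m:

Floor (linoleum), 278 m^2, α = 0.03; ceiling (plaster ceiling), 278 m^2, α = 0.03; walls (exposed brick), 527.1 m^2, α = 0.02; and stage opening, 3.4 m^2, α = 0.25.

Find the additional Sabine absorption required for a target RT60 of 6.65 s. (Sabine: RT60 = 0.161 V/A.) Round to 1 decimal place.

23.1 sabins

A₁ = Σ Sᵢαᵢ = 278×0.03 + 278×0.03 + 527.1×0.02 + 3.4×0.25 = 28.072 sabins.
V = 2112.648 m³. Required absorption A₂ = 0.161 × 2112.648 / 6.65 = 51.148 sabins.
Additional absorption ΔA = 51.148 − 28.072 = 23.1 sabins.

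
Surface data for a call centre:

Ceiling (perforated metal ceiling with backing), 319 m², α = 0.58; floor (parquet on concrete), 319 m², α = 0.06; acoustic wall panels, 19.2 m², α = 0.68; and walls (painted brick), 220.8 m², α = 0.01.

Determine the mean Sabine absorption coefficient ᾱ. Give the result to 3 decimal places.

0.250

S = Σ Sᵢ = 319 + 319 + 19.2 + 220.8 = 878.0 m².
Weighted sum Σ Sα = 219.424.
ᾱ = 219.424 / 878.0 = 0.250.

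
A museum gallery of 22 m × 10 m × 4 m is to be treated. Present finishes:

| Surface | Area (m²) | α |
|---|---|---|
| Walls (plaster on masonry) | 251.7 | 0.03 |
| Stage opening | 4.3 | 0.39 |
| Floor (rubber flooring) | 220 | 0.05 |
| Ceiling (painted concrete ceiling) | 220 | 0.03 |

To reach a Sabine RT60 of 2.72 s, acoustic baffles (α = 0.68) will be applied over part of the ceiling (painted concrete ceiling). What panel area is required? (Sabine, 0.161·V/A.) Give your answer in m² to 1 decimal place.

A₁ = Σ Sᵢαᵢ = 251.7*0.03 + 4.3*0.39 + 220*0.05 + 220*0.03 = 26.828 sabins.
Required A₂ = 0.161·880/2.72 = 52.088 sabins.
Absorption to add: 52.088 − 26.828 = 25.260 sabins.
Net gain per m²: Δα = 0.68 − 0.03 = 0.65.
Area = ΔA/Δα = 25.260/0.65 = 38.9 m².

38.9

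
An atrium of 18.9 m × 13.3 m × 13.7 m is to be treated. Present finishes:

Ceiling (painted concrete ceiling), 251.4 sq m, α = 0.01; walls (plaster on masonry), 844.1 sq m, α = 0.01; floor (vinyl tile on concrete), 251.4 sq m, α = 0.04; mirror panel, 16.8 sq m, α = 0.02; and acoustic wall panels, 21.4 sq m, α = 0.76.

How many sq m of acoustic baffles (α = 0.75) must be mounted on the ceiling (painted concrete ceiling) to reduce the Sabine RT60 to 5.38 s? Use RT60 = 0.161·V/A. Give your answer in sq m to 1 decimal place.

A₁ = Σ Sᵢαᵢ = 251.4·0.01 + 844.1·0.01 + 251.4·0.04 + 16.8·0.02 + 21.4·0.76 = 37.611 sabins.
Required A₂ = 0.161·3443.769/5.38 = 103.057 sabins.
ΔA needed = 103.057 − 37.611 = 65.446 sabins.
Each sq m of panel replacing the ceiling (painted concrete ceiling) adds (0.75 − 0.01) = 0.74 sabins.
Area = ΔA/Δα = 65.446/0.74 = 88.4 sq m.

88.4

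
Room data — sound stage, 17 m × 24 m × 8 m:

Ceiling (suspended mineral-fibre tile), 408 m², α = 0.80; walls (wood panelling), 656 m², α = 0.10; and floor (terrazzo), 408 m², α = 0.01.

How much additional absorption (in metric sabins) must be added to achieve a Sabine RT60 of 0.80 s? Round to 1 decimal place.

A₁ = Σ Sᵢαᵢ = 408×0.80 + 656×0.10 + 408×0.01 = 396.080 sabins.
For T = 0.80 s, need A₂ = 0.161·V/T = 0.161·3264/0.80 = 656.880 sabins.
ΔA = A₂ − A₁ = 656.880 − 396.080 = 260.8 sabins.

260.8 sabins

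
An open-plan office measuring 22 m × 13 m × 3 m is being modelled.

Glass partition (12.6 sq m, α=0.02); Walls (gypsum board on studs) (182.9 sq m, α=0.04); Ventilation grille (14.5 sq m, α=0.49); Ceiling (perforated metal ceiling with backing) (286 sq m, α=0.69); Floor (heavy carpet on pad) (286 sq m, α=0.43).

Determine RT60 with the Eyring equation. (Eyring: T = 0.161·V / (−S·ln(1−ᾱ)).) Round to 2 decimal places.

0.32 seconds

S = Σ Sᵢ = 782.0 sq m.
Absorption A = 12.6×0.02 + 182.9×0.04 + 14.5×0.49 + 286×0.69 + 286×0.43 = 334.993 sabins.
Mean coefficient ᾱ = A/S = 0.4284.
Eyring denominator: −S ln(1−ᾱ) = 437.385.
V = 22 × 13 × 3 = 858 m³.
T = 0.161·V/[−S·ln(1−ᾱ)] = 0.161·858/437.385 = 0.32 s.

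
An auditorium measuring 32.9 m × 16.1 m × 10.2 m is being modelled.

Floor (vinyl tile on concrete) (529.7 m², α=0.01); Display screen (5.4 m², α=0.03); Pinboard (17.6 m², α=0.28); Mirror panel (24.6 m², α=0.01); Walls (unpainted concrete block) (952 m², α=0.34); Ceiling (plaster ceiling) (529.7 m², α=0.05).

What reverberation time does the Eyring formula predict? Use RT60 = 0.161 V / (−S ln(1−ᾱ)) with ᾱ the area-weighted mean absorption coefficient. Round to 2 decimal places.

S = Σ Sᵢ = 2059.0 m².
Σ(Sᵢαᵢ) = 529.7·0.01 + 5.4·0.03 + 17.6·0.28 + 24.6·0.01 + 952·0.34 + 529.7·0.05 = 360.798.
Mean coefficient ᾱ = A/S = 0.1752.
−S·ln(1−ᾱ) = −2059.0 × ln(1 − 0.1752) = 396.593.
V = 32.9 × 16.1 × 10.2 = 5402.838 m³.
RT60 = 0.161 × 5402.838 / 396.593 = 2.19 s.

2.19 s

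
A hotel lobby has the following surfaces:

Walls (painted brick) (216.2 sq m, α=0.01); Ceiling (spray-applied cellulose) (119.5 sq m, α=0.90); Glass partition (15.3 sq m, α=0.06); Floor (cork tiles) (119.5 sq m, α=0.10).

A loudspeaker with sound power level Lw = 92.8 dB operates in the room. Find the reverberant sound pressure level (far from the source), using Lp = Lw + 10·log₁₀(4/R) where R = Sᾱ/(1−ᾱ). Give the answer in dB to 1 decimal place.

Σ(Sᵢαᵢ) = 216.2·0.01 + 119.5·0.90 + 15.3·0.06 + 119.5·0.10 = 122.580; total area S = 470.5 sq m.
ᾱ = 122.580/470.5 = 0.2605; R = Sᾱ/(1−ᾱ) = 122.580/(1−0.2605) = 165.761 sq m.
Lp = Lw + 10 log₁₀(4/R) = 92.8 -16.17 = 76.6 dB.

76.6 dB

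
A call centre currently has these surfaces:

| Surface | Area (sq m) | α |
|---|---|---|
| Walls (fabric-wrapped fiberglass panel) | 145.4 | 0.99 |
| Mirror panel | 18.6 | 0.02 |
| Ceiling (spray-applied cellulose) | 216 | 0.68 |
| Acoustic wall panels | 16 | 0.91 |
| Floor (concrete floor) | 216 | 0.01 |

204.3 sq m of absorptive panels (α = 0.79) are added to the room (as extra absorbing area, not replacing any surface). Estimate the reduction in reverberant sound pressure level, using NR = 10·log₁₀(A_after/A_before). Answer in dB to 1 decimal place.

Equivalent absorption area: A_before = 145.4×0.99 + 18.6×0.02 + 216×0.68 + 16×0.91 + 216×0.01 = 307.918 sq m.
Added absorption = 204.3 × 0.79 = 161.397 sabins.
A_after = 307.918 + 161.397 = 469.315 sabins.
Reduction = 10 log₁₀(A_after/A_before) = 10 log₁₀(1.5242) = 1.8 dB.

1.8 dB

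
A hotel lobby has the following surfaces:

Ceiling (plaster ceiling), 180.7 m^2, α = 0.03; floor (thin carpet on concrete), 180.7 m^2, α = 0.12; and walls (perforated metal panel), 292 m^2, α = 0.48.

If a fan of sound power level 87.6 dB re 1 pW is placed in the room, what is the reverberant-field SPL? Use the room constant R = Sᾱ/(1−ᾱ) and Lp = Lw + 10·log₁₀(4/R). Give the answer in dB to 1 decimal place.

70.1 dB

A = 167.265 sabins; S = 653.4 m^2.
ᾱ = 0.2560, so room constant R = A/(1−ᾱ) = 224.819 m^2.
Lp = 87.6 + 10·log₁₀(4/224.819) = 87.6 + (-17.50) = 70.1 dB.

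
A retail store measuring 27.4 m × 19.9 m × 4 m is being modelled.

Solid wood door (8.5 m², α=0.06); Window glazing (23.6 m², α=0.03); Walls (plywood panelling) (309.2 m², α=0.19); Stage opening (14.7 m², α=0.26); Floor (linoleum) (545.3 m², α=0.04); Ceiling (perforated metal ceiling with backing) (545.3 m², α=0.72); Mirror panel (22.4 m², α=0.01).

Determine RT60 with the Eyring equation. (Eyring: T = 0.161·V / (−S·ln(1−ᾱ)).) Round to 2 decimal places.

0.61 s

S = Σ Sᵢ = 1469.0 m².
Absorption A = 8.5×0.06 + 23.6×0.03 + 309.2×0.19 + 14.7×0.26 + 545.3×0.04 + 545.3×0.72 + 22.4×0.01 = 478.440 sabins.
ᾱ = 478.440 / 1469.0 = 0.3257.
−S·ln(1−ᾱ) = −1469.0 × ln(1 − 0.3257) = 578.904.
V = 27.4 × 19.9 × 4 = 2181.04 m³.
T = 0.161·V/[−S·ln(1−ᾱ)] = 0.161·2181.04/578.904 = 0.61 s.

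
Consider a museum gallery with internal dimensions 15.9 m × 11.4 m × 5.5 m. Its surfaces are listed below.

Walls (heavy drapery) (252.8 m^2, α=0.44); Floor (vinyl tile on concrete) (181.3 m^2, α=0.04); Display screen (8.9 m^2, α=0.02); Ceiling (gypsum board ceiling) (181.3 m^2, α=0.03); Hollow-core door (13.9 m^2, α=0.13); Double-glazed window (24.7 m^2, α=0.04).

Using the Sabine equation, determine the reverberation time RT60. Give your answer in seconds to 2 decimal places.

Summing Sᵢαᵢ: 111.232 + 7.252 + 0.178 + 5.439 + 1.807 + 0.988 → A = 126.896 sabins.
Room volume: 996.93 m³.
Sabine: RT60 = 0.161 × 996.93 / 126.896 = 1.26 s.

1.26 sec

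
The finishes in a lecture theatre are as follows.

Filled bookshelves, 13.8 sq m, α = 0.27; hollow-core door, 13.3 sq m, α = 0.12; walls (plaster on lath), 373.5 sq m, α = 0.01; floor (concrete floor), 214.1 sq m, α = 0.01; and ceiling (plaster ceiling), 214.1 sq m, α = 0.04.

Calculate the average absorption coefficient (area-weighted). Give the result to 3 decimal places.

Total surface area S = 828.8 sq m.
A = 13.8·0.27 + 13.3·0.12 + 373.5·0.01 + 214.1·0.01 + 214.1·0.04 = 19.762 sabins.
ᾱ = 19.762 / 828.8 = 0.024.

0.024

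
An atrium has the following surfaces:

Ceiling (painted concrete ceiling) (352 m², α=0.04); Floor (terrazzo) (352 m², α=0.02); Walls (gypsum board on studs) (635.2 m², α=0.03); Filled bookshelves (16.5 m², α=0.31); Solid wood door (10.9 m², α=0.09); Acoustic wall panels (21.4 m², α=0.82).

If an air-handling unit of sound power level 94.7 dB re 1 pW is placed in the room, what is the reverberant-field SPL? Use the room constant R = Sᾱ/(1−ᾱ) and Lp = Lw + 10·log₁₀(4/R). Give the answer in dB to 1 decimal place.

82.5 dB

A = 63.820 sabins; S = 1388.0 m².
ᾱ = 0.0460, so room constant R = A/(1−ᾱ) = 66.897 m².
Lp = 94.7 + 10·log₁₀(4/66.897) = 94.7 + (-12.23) = 82.5 dB.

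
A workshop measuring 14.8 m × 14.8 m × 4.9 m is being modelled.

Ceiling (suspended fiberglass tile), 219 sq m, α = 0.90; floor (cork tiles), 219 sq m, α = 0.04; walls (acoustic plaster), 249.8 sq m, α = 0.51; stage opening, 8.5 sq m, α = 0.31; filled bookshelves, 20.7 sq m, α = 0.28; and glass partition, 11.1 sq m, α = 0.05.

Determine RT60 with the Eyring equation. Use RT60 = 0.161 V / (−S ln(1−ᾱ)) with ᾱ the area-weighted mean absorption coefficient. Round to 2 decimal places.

S = Σ Sᵢ = 728.1 sq m.
Σ(Sᵢαᵢ) = 219·0.90 + 219·0.04 + 249.8·0.51 + 8.5·0.31 + 20.7·0.28 + 11.1·0.05 = 342.244.
ᾱ = 342.244 / 728.1 = 0.4701.
Eyring denominator: −S ln(1−ᾱ) = 462.392.
V = 14.8 × 14.8 × 4.9 = 1073.296 m³.
RT60 = 0.161 × 1073.296 / 462.392 = 0.37 s.

0.37 seconds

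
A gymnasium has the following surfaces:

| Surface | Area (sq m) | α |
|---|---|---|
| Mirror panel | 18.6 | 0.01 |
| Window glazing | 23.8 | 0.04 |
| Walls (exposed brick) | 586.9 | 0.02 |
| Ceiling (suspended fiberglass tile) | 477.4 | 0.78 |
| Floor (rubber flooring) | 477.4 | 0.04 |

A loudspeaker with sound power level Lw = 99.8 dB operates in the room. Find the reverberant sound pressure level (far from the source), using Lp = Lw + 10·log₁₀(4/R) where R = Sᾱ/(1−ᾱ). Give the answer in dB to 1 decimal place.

Σ(Sᵢαᵢ) = 18.6·0.01 + 23.8·0.04 + 586.9·0.02 + 477.4·0.78 + 477.4·0.04 = 404.344; total area S = 1584.1 sq m.
ᾱ = 0.2553, so room constant R = A/(1−ᾱ) = 542.962 sq m.
Lp = 99.8 + 10·log₁₀(4/542.962) = 99.8 + (-21.33) = 78.5 dB.

78.5 dB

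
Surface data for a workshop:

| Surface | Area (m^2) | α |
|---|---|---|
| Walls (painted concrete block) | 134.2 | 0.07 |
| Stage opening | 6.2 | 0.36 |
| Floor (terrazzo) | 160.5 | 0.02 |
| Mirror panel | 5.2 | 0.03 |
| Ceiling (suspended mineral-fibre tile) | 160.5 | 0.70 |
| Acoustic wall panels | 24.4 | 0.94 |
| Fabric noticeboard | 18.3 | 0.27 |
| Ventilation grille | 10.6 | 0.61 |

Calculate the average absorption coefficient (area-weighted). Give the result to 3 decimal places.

Total surface area S = 519.9 m^2.
Σ(Sᵢαᵢ) = 134.2×0.07 + 6.2×0.36 + 160.5×0.02 + 5.2×0.03 + 160.5×0.70 + 24.4×0.94 + 18.3×0.27 + 10.6×0.61 = 161.685.
ᾱ = 161.685 / 519.9 = 0.311.

0.311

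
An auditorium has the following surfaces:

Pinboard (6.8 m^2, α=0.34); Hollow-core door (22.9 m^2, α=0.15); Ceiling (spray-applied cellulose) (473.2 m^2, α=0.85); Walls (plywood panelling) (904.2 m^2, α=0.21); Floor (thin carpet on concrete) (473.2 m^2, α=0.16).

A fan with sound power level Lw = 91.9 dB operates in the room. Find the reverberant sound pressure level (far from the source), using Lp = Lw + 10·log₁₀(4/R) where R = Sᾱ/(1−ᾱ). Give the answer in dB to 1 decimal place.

67.7 dB

Σ(Sᵢαᵢ) = 6.8·0.34 + 22.9·0.15 + 473.2·0.85 + 904.2·0.21 + 473.2·0.16 = 673.561; total area S = 1880.3 m^2.
ᾱ = 673.561/1880.3 = 0.3582; R = Sᾱ/(1−ᾱ) = 673.561/(1−0.3582) = 1049.487 m^2.
Lp = Lw + 10 log₁₀(4/R) = 91.9 -24.19 = 67.7 dB.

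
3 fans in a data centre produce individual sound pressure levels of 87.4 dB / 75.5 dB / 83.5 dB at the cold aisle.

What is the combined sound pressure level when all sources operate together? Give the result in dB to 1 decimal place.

Sum in the linear (power) domain: Σ 10^(Lᵢ/10) = 10^(87.4/10) + 10^(75.5/10) + 10^(83.5/10) = 8.089e+08.
Combined level = 10 log₁₀(8.089e+08) = 89.1 dB.

89.1 dB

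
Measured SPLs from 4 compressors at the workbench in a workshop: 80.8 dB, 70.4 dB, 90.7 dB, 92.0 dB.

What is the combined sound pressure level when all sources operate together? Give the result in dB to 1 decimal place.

Converting to relative power and adding: 10^(80.8/10) + 10^(70.4/10) + 10^(90.7/10) + 10^(92.0/10) = 2.891e+09.
Back to dB: 10·log₁₀ Σ = 94.6 dB.

94.6 dB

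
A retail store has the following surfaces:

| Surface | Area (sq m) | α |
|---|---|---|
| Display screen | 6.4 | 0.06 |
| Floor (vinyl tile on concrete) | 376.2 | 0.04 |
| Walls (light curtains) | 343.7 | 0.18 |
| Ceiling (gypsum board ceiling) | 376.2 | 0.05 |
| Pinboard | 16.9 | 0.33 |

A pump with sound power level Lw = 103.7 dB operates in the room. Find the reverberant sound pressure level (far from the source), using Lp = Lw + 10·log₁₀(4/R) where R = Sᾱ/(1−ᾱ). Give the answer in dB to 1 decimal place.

89.2 dB

A = 101.685 sabins; S = 1119.4 sq m.
ᾱ = 101.685/1119.4 = 0.0908; R = Sᾱ/(1−ᾱ) = 101.685/(1−0.0908) = 111.840 sq m.
Lp = 103.7 + 10·log₁₀(4/111.840) = 103.7 + (-14.47) = 89.2 dB.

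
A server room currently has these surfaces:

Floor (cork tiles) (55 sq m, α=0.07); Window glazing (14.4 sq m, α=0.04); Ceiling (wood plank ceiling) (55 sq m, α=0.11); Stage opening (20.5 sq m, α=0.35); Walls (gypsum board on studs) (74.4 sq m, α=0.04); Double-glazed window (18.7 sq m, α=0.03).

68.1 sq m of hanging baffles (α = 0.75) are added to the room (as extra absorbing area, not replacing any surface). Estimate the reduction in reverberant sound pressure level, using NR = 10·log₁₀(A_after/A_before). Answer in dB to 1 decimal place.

Summing Sᵢαᵢ: 3.850 + 0.576 + 6.050 + 7.175 + 2.976 + 0.561 → A_before = 21.188 sabins.
Added absorption = 68.1 × 0.75 = 51.075 sabins.
New total A_after = 72.263 sabins.
Reduction = 10 log₁₀(A_after/A_before) = 10 log₁₀(3.4106) = 5.3 dB.

5.3 dB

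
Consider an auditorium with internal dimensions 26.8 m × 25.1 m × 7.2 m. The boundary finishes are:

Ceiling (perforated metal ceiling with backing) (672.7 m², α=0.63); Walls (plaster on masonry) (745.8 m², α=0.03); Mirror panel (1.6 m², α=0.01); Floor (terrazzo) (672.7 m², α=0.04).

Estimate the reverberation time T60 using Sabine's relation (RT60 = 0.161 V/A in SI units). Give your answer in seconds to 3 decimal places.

Total absorption A = 672.7*0.63 + 745.8*0.03 + 1.6*0.01 + 672.7*0.04
  = 423.801 + 22.374 + 0.016 + 26.908 = 473.099 m² sabins.
V = 26.8·25.1·7.2 = 4843.296 m³.
T = 0.161 V/A = 0.161·4843.296/473.099 = 1.648 s.

1.648 seconds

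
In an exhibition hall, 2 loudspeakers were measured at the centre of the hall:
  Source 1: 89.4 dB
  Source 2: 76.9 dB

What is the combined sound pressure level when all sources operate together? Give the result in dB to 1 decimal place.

89.6 dB

Sum in the linear (power) domain: Σ 10^(Lᵢ/10) = 10^(89.4/10) + 10^(76.9/10) = 9.199e+08.
Back to dB: 10·log₁₀ Σ = 89.6 dB.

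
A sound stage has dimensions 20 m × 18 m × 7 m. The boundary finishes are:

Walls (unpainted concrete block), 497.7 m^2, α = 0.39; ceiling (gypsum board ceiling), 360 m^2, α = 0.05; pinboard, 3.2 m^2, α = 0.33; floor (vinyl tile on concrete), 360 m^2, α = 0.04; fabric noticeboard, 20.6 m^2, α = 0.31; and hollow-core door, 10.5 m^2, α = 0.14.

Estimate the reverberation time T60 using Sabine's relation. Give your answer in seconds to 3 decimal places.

A = Σ Sᵢαᵢ = 497.7*0.39 + 360*0.05 + 3.2*0.33 + 360*0.04 + 20.6*0.31 + 10.5*0.14 = 235.415 sabins.
Room volume: 2520 m³.
Sabine: RT60 = 0.161 × 2520 / 235.415 = 1.723 s.

1.723 sec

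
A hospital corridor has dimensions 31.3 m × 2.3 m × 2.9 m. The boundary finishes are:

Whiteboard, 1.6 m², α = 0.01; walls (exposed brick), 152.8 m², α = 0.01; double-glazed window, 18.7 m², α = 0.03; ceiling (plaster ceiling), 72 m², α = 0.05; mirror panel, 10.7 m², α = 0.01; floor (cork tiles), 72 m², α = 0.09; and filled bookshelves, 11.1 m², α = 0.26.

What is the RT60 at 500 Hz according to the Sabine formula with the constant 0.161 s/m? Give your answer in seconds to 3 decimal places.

2.215 s

Summing Sᵢαᵢ: 0.016 + 1.528 + 0.561 + 3.600 + 0.107 + 6.480 + 2.886 → A = 15.178 sabins.
V = 31.3·2.3·2.9 = 208.771 m³.
RT60 = 0.161 · V / A = 0.161 × 208.771 / 15.178 = 2.215 s.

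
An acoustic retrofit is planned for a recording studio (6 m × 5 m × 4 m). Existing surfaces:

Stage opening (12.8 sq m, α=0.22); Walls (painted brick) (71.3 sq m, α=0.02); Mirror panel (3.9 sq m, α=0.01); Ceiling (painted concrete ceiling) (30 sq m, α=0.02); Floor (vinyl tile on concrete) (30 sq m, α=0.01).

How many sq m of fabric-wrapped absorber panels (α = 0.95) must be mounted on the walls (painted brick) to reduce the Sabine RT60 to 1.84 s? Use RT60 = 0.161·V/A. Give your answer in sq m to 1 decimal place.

A₁ = Σ Sᵢαᵢ = 12.8·0.22 + 71.3·0.02 + 3.9·0.01 + 30·0.02 + 30·0.01 = 5.181 sabins.
Required A₂ = 0.161·120/1.84 = 10.500 sabins.
ΔA needed = 10.500 − 5.181 = 5.319 sabins.
Net gain per sq m: Δα = 0.95 − 0.02 = 0.93.
Area = ΔA/Δα = 5.319/0.93 = 5.7 sq m.

5.7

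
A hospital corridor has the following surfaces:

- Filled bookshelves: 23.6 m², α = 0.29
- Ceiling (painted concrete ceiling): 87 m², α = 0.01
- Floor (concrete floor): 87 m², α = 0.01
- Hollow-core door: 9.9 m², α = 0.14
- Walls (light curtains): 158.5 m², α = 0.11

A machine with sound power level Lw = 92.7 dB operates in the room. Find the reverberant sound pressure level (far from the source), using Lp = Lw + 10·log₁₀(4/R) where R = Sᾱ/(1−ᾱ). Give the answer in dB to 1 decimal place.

84.0 dB

Σ(Sᵢαᵢ) = 23.6×0.29 + 87×0.01 + 87×0.01 + 9.9×0.14 + 158.5×0.11 = 27.405; total area S = 366.0 m².
ᾱ = 27.405/366.0 = 0.0749; R = Sᾱ/(1−ᾱ) = 27.405/(1−0.0749) = 29.624 m².
Lp = 92.7 + 10·log₁₀(4/29.624) = 92.7 + (-8.70) = 84.0 dB.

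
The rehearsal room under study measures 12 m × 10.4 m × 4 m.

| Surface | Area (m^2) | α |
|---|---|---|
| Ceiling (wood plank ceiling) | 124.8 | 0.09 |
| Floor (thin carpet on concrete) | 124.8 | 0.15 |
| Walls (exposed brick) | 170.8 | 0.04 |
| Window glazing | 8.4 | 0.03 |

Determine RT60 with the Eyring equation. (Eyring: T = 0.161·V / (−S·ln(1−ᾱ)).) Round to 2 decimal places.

Total surface area S = 124.8 + 124.8 + 170.8 + 8.4 = 428.8 m^2.
Σ(Sᵢαᵢ) = 124.8×0.09 + 124.8×0.15 + 170.8×0.04 + 8.4×0.03 = 37.036.
Mean coefficient ᾱ = A/S = 0.0864.
Eyring denominator: −S ln(1−ᾱ) = 38.747.
V = 12 × 10.4 × 4 = 499.2 m³.
T = 0.161·V/[−S·ln(1−ᾱ)] = 0.161·499.2/38.747 = 2.07 s.

2.07 s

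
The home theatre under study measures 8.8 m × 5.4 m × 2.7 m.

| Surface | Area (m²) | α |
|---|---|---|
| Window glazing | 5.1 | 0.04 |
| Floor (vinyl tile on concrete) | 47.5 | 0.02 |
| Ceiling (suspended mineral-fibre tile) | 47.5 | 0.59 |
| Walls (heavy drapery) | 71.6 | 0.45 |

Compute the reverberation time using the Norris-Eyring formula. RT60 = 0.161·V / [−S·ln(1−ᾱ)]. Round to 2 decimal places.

S = Σ Sᵢ = 171.7 m².
Absorption A = 5.1·0.04 + 47.5·0.02 + 47.5·0.59 + 71.6·0.45 = 61.399 sabins.
ᾱ = 61.399 / 171.7 = 0.3576.
Eyring denominator: −S ln(1−ᾱ) = 75.985.
V = 8.8 × 5.4 × 2.7 = 128.304 m³.
T = 0.161·V/[−S·ln(1−ᾱ)] = 0.161·128.304/75.985 = 0.27 s.

0.27 s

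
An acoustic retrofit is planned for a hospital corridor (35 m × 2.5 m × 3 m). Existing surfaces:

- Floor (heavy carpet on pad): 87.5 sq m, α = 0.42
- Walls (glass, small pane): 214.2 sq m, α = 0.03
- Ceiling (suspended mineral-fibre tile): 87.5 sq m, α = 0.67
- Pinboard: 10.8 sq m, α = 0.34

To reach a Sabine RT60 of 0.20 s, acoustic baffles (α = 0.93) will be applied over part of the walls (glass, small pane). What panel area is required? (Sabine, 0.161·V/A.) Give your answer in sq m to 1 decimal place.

117.6

A₁ = Σ Sᵢαᵢ = 87.5·0.42 + 214.2·0.03 + 87.5·0.67 + 10.8·0.34 = 105.473 sabins.
Required A₂ = 0.161·262.5/0.20 = 211.312 sabins.
Absorption to add: 211.312 − 105.473 = 105.840 sabins.
Net gain per sq m: Δα = 0.93 − 0.03 = 0.90.
Panel area = 105.840 / 0.90 = 117.6 sq m.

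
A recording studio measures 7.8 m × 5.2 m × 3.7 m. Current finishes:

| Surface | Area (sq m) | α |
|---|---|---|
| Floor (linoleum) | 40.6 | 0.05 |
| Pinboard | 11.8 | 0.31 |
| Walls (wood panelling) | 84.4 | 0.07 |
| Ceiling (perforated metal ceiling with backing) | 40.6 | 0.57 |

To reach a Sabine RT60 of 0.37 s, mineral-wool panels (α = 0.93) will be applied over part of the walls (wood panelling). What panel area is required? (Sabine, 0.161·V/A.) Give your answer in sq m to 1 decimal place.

Summing Sᵢαᵢ: 2.030 + 3.658 + 5.908 + 23.142 → A₁ = 34.738 sabins.
Required A₂ = 0.161·150.072/0.37 = 65.302 sabins.
Absorption to add: 65.302 − 34.738 = 30.564 sabins.
Net gain per sq m: Δα = 0.93 − 0.07 = 0.86.
Panel area = 30.564 / 0.86 = 35.5 sq m.

35.5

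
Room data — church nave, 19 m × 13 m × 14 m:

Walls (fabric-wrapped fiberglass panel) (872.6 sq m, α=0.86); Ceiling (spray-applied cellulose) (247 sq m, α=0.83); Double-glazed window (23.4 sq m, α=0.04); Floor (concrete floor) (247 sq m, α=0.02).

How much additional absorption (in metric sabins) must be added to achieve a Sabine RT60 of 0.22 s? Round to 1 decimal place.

A₁ = Σ Sᵢαᵢ = 872.6·0.86 + 247·0.83 + 23.4·0.04 + 247·0.02 = 961.322 sabins.
Target A₂ = 0.161·3458/0.22 = 2530.627 sabins (V = 3458 m³).
ΔA = A₂ − A₁ = 2530.627 − 961.322 = 1569.3 sabins.

1569.3 sabins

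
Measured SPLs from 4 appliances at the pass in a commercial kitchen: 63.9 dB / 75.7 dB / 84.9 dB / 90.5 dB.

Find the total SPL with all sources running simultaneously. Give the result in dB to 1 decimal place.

91.7 dB

Σ 10^(Lᵢ/10) = 1.471e+09.
Combined level = 10 log₁₀(1.471e+09) = 91.7 dB.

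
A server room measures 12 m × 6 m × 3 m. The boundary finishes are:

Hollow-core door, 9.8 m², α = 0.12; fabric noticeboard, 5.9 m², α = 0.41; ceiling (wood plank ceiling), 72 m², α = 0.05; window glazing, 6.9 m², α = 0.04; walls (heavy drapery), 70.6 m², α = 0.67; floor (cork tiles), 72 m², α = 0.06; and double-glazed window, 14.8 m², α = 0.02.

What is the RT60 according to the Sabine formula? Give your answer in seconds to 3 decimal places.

0.586 sec

A = Σ Sᵢαᵢ = 9.8·0.12 + 5.9·0.41 + 72·0.05 + 6.9·0.04 + 70.6·0.67 + 72·0.06 + 14.8·0.02 = 59.389 sabins.
V = 12·6·3 = 216 m³.
T = 0.161 V/A = 0.161·216/59.389 = 0.586 s.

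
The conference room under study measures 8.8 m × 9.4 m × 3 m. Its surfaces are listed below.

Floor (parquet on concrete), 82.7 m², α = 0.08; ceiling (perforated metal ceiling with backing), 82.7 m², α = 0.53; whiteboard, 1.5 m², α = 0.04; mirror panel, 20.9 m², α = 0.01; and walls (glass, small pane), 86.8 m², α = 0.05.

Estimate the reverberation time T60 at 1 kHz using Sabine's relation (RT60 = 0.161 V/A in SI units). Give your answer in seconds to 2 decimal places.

Summing Sᵢαᵢ: 6.616 + 43.831 + 0.060 + 0.209 + 4.340 → A = 55.056 sabins.
V = 8.8·9.4·3 = 248.16 m³.
T = 0.161 V/A = 0.161·248.16/55.056 = 0.73 s.

0.73 seconds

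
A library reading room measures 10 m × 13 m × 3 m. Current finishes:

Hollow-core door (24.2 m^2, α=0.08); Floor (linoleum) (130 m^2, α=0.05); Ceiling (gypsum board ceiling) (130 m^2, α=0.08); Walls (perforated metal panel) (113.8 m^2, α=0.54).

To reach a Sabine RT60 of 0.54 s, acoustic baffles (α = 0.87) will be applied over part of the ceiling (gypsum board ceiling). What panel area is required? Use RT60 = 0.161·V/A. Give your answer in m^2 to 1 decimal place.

Total absorption A₁ = 24.2*0.08 + 130*0.05 + 130*0.08 + 113.8*0.54
  = 1.936 + 6.500 + 10.400 + 61.452 = 80.288 m^2 sabins.
V = 390 m³. Target absorption A₂ = 0.161 × 390 / 0.54 = 116.278 sabins.
ΔA needed = 116.278 − 80.288 = 35.990 sabins.
Net gain per m^2: Δα = 0.87 − 0.08 = 0.79.
Panel area = 35.990 / 0.79 = 45.6 m^2.

45.6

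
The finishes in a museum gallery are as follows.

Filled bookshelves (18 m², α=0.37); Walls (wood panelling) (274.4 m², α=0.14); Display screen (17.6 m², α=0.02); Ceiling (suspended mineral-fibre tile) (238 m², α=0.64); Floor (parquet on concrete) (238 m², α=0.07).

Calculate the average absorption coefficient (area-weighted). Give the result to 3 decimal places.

0.273

S = Σ Sᵢ = 18 + 274.4 + 17.6 + 238 + 238 = 786.0 m².
Σ(Sᵢαᵢ) = 18·0.37 + 274.4·0.14 + 17.6·0.02 + 238·0.64 + 238·0.07 = 214.408.
ᾱ = A/S = 0.273.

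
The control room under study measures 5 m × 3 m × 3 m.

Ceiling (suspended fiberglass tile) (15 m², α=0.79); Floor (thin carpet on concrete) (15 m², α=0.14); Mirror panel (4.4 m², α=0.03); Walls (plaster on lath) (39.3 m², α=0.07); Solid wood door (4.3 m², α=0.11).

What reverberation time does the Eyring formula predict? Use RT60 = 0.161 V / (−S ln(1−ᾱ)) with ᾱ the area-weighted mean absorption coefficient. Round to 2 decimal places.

Total surface area S = 15 + 15 + 4.4 + 39.3 + 4.3 = 78.0 m².
Absorption A = 15·0.79 + 15·0.14 + 4.4·0.03 + 39.3·0.07 + 4.3·0.11 = 17.306 sabins.
ᾱ = 17.306 / 78.0 = 0.2219.
Eyring denominator: −S ln(1−ᾱ) = 19.570.
V = 5 × 3 × 3 = 45 m³.
T = 0.161·V/[−S·ln(1−ᾱ)] = 0.161·45/19.570 = 0.37 s.

0.37 seconds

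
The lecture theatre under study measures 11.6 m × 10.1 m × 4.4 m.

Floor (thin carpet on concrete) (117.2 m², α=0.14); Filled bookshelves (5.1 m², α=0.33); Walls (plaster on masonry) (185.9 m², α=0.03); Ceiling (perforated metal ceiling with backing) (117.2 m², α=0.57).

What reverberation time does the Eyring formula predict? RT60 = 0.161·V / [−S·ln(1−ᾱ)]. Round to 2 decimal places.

0.82 sec

S = Σ Sᵢ = 425.4 m².
Σ(Sᵢαᵢ) = 117.2·0.14 + 5.1·0.33 + 185.9·0.03 + 117.2·0.57 = 90.472.
ᾱ = 90.472 / 425.4 = 0.2127.
−S·ln(1−ᾱ) = −425.4 × ln(1 − 0.2127) = 101.733.
V = 11.6 × 10.1 × 4.4 = 515.504 m³.
T = 0.161·V/[−S·ln(1−ᾱ)] = 0.161·515.504/101.733 = 0.82 s.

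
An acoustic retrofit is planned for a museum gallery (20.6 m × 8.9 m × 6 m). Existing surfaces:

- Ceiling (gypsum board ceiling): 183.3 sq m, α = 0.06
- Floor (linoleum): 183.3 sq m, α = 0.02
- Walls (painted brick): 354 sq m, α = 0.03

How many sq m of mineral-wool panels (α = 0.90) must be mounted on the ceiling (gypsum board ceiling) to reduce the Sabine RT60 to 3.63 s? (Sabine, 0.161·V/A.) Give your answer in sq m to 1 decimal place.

A₁ = Σ Sᵢαᵢ = 183.3*0.06 + 183.3*0.02 + 354*0.03 = 25.284 sabins.
Required A₂ = 0.161·1100.04/3.63 = 48.790 sabins.
ΔA needed = 48.790 − 25.284 = 23.506 sabins.
Each sq m of panel replacing the ceiling (gypsum board ceiling) adds (0.90 − 0.06) = 0.84 sabins.
Area = ΔA/Δα = 23.506/0.84 = 28.0 sq m.

28.0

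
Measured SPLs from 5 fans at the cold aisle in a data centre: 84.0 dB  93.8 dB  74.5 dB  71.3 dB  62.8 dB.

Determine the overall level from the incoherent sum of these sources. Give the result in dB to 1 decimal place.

94.3 dB

Σ 10^(Lᵢ/10) = 2.694e+09.
Back to dB: 10·log₁₀ Σ = 94.3 dB.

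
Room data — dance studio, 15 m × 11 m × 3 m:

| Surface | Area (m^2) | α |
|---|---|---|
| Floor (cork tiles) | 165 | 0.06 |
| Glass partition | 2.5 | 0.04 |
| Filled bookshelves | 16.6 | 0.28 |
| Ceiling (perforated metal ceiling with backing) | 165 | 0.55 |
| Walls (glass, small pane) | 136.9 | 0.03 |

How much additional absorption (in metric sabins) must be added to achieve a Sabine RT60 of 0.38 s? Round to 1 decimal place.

100.2 sabins

A₁ = Σ Sᵢαᵢ = 165·0.06 + 2.5·0.04 + 16.6·0.28 + 165·0.55 + 136.9·0.03 = 109.505 sabins.
Target A₂ = 0.161·495/0.38 = 209.724 sabins (V = 495 m³).
Additional absorption ΔA = 209.724 − 109.505 = 100.2 sabins.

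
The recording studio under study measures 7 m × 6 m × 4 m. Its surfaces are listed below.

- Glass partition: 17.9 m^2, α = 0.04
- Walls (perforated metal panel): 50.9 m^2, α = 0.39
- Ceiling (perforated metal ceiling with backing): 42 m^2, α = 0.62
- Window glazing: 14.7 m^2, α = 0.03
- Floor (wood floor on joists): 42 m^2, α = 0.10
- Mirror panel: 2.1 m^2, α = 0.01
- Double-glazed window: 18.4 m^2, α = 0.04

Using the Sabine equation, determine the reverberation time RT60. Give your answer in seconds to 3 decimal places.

0.520 seconds

Equivalent absorption area: A = 17.9×0.04 + 50.9×0.39 + 42×0.62 + 14.7×0.03 + 42×0.10 + 2.1×0.01 + 18.4×0.04 = 52.005 m^2.
V = 7·6·4 = 168 m³.
RT60 = 0.161 · V / A = 0.161 × 168 / 52.005 = 0.520 s.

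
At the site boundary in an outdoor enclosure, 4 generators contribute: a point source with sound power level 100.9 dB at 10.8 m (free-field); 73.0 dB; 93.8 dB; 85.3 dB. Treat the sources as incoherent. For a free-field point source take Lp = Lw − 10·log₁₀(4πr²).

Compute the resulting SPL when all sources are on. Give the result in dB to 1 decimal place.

Source at 10.8 m: Lp = 100.9 − 10·log₁₀(4π·10.8²) = 100.9 − 10·log₁₀(1465.741) = 69.2 dB.
Sum in the linear (power) domain: Σ 10^(Lᵢ/10) = 10^(69.2/10) + 10^(73.0/10) + 10^(93.8/10) + 10^(85.3/10) = 2.766e+09.
Combined level = 10 log₁₀(2.766e+09) = 94.4 dB.

94.4 dB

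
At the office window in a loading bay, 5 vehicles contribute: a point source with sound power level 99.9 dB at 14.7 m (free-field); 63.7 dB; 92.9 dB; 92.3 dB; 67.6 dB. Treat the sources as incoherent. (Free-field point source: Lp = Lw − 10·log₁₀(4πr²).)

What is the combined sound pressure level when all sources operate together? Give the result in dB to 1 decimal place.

95.6 dB

Source at 14.7 m: Lp = 99.9 − 10·log₁₀(4π·14.7²) = 99.9 − 10·log₁₀(2715.467) = 65.6 dB.
Σ 10^(Lᵢ/10) = 3.66e+09.
Combined level = 10 log₁₀(3.66e+09) = 95.6 dB.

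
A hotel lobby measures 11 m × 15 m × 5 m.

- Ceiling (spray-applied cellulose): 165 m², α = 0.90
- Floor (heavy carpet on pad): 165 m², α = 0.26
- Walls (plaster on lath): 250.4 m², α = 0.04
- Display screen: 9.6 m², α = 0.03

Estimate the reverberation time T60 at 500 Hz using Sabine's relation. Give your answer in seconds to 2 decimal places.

Total absorption A = 165*0.90 + 165*0.26 + 250.4*0.04 + 9.6*0.03
  = 148.500 + 42.900 + 10.016 + 0.288 = 201.704 m² sabins.
Volume V = 11 × 15 × 5 = 825 m³.
T = 0.161 V/A = 0.161·825/201.704 = 0.66 s.

0.66 s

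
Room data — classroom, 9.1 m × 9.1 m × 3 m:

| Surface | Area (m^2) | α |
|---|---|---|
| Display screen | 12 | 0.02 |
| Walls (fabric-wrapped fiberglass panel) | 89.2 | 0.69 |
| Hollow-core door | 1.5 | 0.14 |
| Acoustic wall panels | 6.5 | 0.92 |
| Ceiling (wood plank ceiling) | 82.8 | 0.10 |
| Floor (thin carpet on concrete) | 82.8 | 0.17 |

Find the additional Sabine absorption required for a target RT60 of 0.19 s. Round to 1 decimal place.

120.2 sabins

Equivalent absorption area: A₁ = 12*0.02 + 89.2*0.69 + 1.5*0.14 + 6.5*0.92 + 82.8*0.10 + 82.8*0.17 = 90.334 m^2.
Target A₂ = 0.161·248.43/0.19 = 210.512 sabins (V = 248.43 m³).
Shortfall: 210.512 − 90.334 = 120.2 sabins.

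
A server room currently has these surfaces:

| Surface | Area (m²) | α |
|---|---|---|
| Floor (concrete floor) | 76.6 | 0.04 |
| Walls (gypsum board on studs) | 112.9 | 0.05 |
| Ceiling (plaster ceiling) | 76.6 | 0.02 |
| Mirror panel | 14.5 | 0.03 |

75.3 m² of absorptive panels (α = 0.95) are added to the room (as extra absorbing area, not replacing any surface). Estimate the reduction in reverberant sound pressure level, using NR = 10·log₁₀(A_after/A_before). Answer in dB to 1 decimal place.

Total absorption A_before = 76.6×0.04 + 112.9×0.05 + 76.6×0.02 + 14.5×0.03
  = 3.064 + 5.645 + 1.532 + 0.435 = 10.676 m² sabins.
Added absorption = 75.3 × 0.95 = 71.535 sabins.
A_after = 10.676 + 71.535 = 82.211 sabins.
NR = 10·log₁₀(82.211/10.676) = 8.9 dB.

8.9 dB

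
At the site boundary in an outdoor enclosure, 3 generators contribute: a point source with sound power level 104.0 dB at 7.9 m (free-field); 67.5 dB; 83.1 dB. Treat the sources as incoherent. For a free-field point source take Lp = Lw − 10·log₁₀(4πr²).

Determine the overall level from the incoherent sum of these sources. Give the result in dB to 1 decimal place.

83.8 dB

Source at 7.9 m: Lp = 104.0 − 10·log₁₀(4π·7.9²) = 104.0 − 10·log₁₀(784.267) = 75.1 dB.
Converting to relative power and adding: 10^(75.1/10) + 10^(67.5/10) + 10^(83.1/10) = 2.422e+08.
Combined level = 10 log₁₀(2.422e+08) = 83.8 dB.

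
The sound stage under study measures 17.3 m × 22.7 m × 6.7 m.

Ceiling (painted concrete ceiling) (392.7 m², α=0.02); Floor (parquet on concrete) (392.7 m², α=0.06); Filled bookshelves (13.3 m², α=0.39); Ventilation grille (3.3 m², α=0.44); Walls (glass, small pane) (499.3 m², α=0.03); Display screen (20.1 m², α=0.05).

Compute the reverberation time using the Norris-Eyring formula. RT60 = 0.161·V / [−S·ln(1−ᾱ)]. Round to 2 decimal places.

7.68 seconds

S = Σ Sᵢ = 1321.4 m².
Σ(Sᵢαᵢ) = 392.7×0.02 + 392.7×0.06 + 13.3×0.39 + 3.3×0.44 + 499.3×0.03 + 20.1×0.05 = 54.039.
ᾱ = 54.039 / 1321.4 = 0.0409.
Eyring denominator: −S ln(1−ᾱ) = 55.182.
V = 17.3 × 22.7 × 6.7 = 2631.157 m³.
T = 0.161·V/[−S·ln(1−ᾱ)] = 0.161·2631.157/55.182 = 7.68 s.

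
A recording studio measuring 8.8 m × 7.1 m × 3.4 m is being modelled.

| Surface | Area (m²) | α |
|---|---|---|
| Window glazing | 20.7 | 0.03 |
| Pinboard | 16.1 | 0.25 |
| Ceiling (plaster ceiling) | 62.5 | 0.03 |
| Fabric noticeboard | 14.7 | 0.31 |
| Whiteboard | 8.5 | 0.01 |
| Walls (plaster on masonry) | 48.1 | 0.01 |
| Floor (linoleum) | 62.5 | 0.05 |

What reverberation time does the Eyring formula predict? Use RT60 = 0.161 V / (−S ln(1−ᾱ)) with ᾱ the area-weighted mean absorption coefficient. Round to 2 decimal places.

S = Σ Sᵢ = 233.1 m².
Σ(Sᵢαᵢ) = 20.7·0.03 + 16.1·0.25 + 62.5·0.03 + 14.7·0.31 + 8.5·0.01 + 48.1·0.01 + 62.5·0.05 = 14.769.
ᾱ = 14.769 / 233.1 = 0.0634.
−S·ln(1−ᾱ) = −233.1 × ln(1 − 0.0634) = 15.268.
V = 8.8 × 7.1 × 3.4 = 212.432 m³.
T = 0.161·V/[−S·ln(1−ᾱ)] = 0.161·212.432/15.268 = 2.24 s.

2.24 s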